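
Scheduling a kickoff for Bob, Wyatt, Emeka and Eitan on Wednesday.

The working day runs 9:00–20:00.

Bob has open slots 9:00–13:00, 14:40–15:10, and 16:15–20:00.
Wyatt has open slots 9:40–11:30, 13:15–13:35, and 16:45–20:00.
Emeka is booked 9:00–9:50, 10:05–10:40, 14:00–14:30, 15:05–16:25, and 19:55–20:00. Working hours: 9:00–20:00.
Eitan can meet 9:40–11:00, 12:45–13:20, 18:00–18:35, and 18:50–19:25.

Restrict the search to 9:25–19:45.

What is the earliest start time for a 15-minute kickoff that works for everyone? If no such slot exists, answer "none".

Emeka free within 09:00–20:00: 09:50–10:05, 10:40–14:00, 14:30–15:05, 16:25–19:55.
Bob ∩ Wyatt: 09:40–11:30, 16:45–20:00.
Bob ∩ Wyatt ∩ Emeka: 09:50–10:05, 10:40–11:30, 16:45–19:55.
Bob ∩ Wyatt ∩ Emeka ∩ Eitan: 09:50–10:05, 10:40–11:00, 18:00–18:35, 18:50–19:25.
Restricted to 09:25–19:45: 09:50–10:05, 10:40–11:00, 18:00–18:35, 18:50–19:25.
Windows ≥ 15 min: 09:50–10:05, 10:40–11:00, 18:00–18:35, 18:50–19:25.
Earliest such window starts at 09:50.

09:50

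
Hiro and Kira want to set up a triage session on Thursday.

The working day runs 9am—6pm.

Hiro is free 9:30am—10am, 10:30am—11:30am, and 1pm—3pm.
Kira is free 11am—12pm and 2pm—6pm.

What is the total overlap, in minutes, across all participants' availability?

90 minutes

Hiro ∩ Kira: 11:00–11:30, 14:00–15:00.
Total common minutes: 30 + 60 = 90.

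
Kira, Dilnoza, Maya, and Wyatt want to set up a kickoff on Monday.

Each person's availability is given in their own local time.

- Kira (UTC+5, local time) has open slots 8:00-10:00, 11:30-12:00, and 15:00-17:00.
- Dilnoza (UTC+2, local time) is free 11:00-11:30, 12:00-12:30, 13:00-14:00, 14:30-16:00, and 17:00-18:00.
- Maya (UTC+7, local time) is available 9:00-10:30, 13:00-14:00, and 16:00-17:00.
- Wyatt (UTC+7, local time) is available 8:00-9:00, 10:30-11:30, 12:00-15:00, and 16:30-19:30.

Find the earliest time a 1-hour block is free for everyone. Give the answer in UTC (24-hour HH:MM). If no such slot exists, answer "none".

Kira → UTC: 03:00–05:00, 06:30–07:00, 10:00–12:00.
Dilnoza → UTC: 09:00–09:30, 10:00–10:30, 11:00–12:00, 12:30–14:00, 15:00–16:00.
Maya → UTC: 02:00–03:30, 06:00–07:00, 09:00–10:00.
Wyatt → UTC: 01:00–02:00, 03:30–04:30, 05:00–08:00, 09:30–12:30.
Kira ∩ Dilnoza: 10:00–10:30, 11:00–12:00.
Kira ∩ Dilnoza ∩ Maya: (none).
Kira ∩ Dilnoza ∩ Maya ∩ Wyatt: (none).
Windows ≥ 60 min: (none).

none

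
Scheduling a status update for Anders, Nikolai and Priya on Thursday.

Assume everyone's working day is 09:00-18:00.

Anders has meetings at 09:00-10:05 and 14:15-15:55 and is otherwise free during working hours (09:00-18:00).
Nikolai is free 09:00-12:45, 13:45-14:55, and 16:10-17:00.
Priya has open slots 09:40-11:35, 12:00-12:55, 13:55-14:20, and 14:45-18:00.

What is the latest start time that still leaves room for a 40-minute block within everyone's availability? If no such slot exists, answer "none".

Anders free within 09:00–18:00: 10:05–14:15, 15:55–18:00.
Anders ∩ Nikolai: 10:05–12:45, 13:45–14:15, 16:10–17:00.
Anders ∩ Nikolai ∩ Priya: 10:05–11:35, 12:00–12:45, 13:55–14:15, 16:10–17:00.
Windows ≥ 40 min: 10:05–11:35, 12:00–12:45, 16:10–17:00.
Latest start in the last window 16:10–17:00 is 17:00 − 40 min = 16:20.

16:20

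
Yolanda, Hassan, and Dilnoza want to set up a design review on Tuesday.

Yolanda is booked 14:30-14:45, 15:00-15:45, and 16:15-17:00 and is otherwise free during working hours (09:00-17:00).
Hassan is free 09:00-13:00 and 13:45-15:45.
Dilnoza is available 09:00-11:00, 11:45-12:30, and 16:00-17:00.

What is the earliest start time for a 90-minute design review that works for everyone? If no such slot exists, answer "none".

Yolanda free within 09:00–17:00: 09:00–14:30, 14:45–15:00, 15:45–16:15.
Yolanda ∩ Hassan: 09:00–13:00, 13:45–14:30, 14:45–15:00.
Yolanda ∩ Hassan ∩ Dilnoza: 09:00–11:00, 11:45–12:30.
Windows ≥ 90 min: 09:00–11:00.
Earliest such window starts at 09:00.

09:00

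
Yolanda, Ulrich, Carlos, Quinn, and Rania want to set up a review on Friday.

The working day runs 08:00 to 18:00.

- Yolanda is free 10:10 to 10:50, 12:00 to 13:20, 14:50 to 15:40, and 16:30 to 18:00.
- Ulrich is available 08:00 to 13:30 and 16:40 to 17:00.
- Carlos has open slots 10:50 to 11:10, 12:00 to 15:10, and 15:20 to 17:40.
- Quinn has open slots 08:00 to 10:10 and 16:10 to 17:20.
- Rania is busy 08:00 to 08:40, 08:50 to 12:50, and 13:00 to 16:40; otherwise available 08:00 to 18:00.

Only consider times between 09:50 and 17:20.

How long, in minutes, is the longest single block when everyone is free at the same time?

20 minutes

Rania free within 08:00–18:00: 08:40–08:50, 12:50–13:00, 16:40–18:00.
Yolanda ∩ Ulrich: 10:10–10:50, 12:00–13:20, 16:40–17:00.
Yolanda ∩ Ulrich ∩ Carlos: 12:00–13:20, 16:40–17:00.
Yolanda ∩ Ulrich ∩ Carlos ∩ Quinn: 16:40–17:00.
Yolanda ∩ Ulrich ∩ Carlos ∩ Quinn ∩ Rania: 16:40–17:00.
Restricted to 09:50–17:20: 16:40–17:00.
Single common window of 20 minutes.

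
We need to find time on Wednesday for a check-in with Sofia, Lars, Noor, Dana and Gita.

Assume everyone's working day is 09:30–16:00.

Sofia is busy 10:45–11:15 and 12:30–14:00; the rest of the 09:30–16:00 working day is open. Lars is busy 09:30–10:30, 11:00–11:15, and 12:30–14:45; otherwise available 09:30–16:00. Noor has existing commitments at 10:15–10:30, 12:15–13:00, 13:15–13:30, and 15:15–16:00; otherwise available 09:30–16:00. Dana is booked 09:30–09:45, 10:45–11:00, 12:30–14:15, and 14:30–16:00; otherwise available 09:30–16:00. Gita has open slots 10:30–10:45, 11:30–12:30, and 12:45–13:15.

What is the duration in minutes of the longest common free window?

Sofia free within 09:30–16:00: 09:30–10:45, 11:15–12:30, 14:00–16:00.
Lars free within 09:30–16:00: 10:30–11:00, 11:15–12:30, 14:45–16:00.
Noor free within 09:30–16:00: 09:30–10:15, 10:30–12:15, 13:00–13:15, 13:30–15:15.
Dana free within 09:30–16:00: 09:45–10:45, 11:00–12:30, 14:15–14:30.
Sofia ∩ Lars: 10:30–10:45, 11:15–12:30, 14:45–16:00.
Sofia ∩ Lars ∩ Noor: 10:30–10:45, 11:15–12:15, 14:45–15:15.
Sofia ∩ Lars ∩ Noor ∩ Dana: 10:30–10:45, 11:15–12:15.
Sofia ∩ Lars ∩ Noor ∩ Dana ∩ Gita: 10:30–10:45, 11:30–12:15.
Common window lengths: 15, 45 min; longest is 45.

45 minutes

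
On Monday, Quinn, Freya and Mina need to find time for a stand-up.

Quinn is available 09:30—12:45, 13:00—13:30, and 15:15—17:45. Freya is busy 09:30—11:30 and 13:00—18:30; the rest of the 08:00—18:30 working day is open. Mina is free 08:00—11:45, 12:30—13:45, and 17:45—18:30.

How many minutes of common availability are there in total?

30 minutes

Freya free within 08:00–18:30: 08:00–09:30, 11:30–13:00.
Quinn ∩ Freya: 11:30–12:45.
Quinn ∩ Freya ∩ Mina: 11:30–11:45, 12:30–12:45.
Total common minutes: 15 + 15 = 30.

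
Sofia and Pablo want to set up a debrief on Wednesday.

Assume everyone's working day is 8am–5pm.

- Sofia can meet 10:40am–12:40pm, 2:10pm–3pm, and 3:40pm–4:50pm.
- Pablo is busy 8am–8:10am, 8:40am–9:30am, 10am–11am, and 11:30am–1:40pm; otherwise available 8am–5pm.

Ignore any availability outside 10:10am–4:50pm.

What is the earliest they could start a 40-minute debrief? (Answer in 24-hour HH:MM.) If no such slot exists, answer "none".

Pablo free within 08:00–17:00: 08:10–08:40, 09:30–10:00, 11:00–11:30, 13:40–17:00.
Sofia ∩ Pablo: 11:00–11:30, 14:10–15:00, 15:40–16:50.
Restricted to 10:10–16:50: 11:00–11:30, 14:10–15:00, 15:40–16:50.
Windows ≥ 40 min: 14:10–15:00, 15:40–16:50.
Earliest such window starts at 14:10.

14:10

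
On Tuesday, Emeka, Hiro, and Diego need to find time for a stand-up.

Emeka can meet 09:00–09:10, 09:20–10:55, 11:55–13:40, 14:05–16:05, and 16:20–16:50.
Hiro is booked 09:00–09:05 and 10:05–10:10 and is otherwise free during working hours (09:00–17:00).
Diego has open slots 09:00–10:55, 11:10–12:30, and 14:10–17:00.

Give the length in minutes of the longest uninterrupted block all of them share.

Hiro free within 09:00–17:00: 09:05–10:05, 10:10–17:00.
Emeka ∩ Hiro: 09:05–09:10, 09:20–10:05, 10:10–10:55, 11:55–13:40, 14:05–16:05, 16:20–16:50.
Emeka ∩ Hiro ∩ Diego: 09:05–09:10, 09:20–10:05, 10:10–10:55, 11:55–12:30, 14:10–16:05, 16:20–16:50.
Common window lengths: 5, 45, 45, 35, 115, 30 min; longest is 115.

115 minutes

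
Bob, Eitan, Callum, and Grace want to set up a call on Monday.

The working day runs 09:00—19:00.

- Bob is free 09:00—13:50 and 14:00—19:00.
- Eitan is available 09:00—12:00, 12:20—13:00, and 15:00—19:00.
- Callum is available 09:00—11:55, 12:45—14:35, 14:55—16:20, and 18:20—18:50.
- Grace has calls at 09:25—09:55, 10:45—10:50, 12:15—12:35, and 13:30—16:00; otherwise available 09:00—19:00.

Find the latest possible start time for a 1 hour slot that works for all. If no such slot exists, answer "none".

10:55

Grace free within 09:00–19:00: 09:00–09:25, 09:55–10:45, 10:50–12:15, 12:35–13:30, 16:00–19:00.
Bob ∩ Eitan: 09:00–12:00, 12:20–13:00, 15:00–19:00.
Bob ∩ Eitan ∩ Callum: 09:00–11:55, 12:45–13:00, 15:00–16:20, 18:20–18:50.
Bob ∩ Eitan ∩ Callum ∩ Grace: 09:00–09:25, 09:55–10:45, 10:50–11:55, 12:45–13:00, 16:00–16:20, 18:20–18:50.
Windows ≥ 60 min: 10:50–11:55.
Latest start in the last window 10:50–11:55 is 11:55 − 60 min = 10:55.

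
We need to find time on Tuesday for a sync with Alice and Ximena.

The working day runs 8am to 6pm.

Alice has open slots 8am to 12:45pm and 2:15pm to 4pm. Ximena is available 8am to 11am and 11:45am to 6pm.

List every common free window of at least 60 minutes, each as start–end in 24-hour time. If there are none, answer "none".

08:00–11:00, 11:45–12:45, 14:15–16:00

Alice ∩ Ximena: 08:00–11:00, 11:45–12:45, 14:15–16:00.
Windows ≥ 60 min: 08:00–11:00, 11:45–12:45, 14:15–16:00.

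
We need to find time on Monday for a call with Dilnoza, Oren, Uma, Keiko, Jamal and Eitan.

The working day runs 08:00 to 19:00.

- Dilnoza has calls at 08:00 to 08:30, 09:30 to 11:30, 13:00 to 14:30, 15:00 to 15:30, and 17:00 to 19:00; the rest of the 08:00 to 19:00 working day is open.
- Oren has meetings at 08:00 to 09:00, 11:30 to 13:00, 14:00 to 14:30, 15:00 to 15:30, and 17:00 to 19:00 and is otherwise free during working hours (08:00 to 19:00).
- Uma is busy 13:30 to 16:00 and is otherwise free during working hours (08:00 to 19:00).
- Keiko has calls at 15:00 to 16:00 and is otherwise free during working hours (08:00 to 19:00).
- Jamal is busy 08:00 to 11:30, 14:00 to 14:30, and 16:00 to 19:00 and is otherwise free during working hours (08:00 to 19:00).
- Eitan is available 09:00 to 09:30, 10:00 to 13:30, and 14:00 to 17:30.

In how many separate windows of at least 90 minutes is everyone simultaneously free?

Dilnoza free within 08:00–19:00: 08:30–09:30, 11:30–13:00, 14:30–15:00, 15:30–17:00.
Oren free within 08:00–19:00: 09:00–11:30, 13:00–14:00, 14:30–15:00, 15:30–17:00.
Uma free within 08:00–19:00: 08:00–13:30, 16:00–19:00.
Keiko free within 08:00–19:00: 08:00–15:00, 16:00–19:00.
Jamal free within 08:00–19:00: 11:30–14:00, 14:30–16:00.
Dilnoza ∩ Oren: 09:00–09:30, 14:30–15:00, 15:30–17:00.
Dilnoza ∩ Oren ∩ Uma: 09:00–09:30, 16:00–17:00.
Dilnoza ∩ Oren ∩ Uma ∩ Keiko: 09:00–09:30, 16:00–17:00.
Dilnoza ∩ Oren ∩ Uma ∩ Keiko ∩ Jamal: (none).
Dilnoza ∩ Oren ∩ Uma ∩ Keiko ∩ Jamal ∩ Eitan: (none).
Windows ≥ 90 min: (none).
That's 0 windows.

0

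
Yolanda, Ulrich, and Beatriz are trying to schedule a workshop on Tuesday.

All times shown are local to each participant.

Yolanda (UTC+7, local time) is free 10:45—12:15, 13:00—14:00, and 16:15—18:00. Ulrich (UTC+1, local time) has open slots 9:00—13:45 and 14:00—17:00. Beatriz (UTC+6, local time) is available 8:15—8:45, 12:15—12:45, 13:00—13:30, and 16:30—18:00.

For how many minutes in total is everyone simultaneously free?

Yolanda → UTC: 03:45–05:15, 06:00–07:00, 09:15–11:00.
Ulrich → UTC: 08:00–12:45, 13:00–16:00.
Beatriz → UTC: 02:15–02:45, 06:15–06:45, 07:00–07:30, 10:30–12:00.
Yolanda ∩ Ulrich: 09:15–11:00.
Yolanda ∩ Ulrich ∩ Beatriz: 10:30–11:00.
Total common minutes: 30.

30 minutes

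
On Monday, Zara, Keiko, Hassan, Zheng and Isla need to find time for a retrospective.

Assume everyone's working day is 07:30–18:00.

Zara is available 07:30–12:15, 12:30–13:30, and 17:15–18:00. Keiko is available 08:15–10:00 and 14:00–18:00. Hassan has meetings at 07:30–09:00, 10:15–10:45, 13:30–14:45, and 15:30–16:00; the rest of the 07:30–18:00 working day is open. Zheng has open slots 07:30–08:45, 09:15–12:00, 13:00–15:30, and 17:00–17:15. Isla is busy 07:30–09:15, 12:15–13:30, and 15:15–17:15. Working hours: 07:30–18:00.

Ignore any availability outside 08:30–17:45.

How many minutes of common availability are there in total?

Hassan free within 07:30–18:00: 09:00–10:15, 10:45–13:30, 14:45–15:30, 16:00–18:00.
Isla free within 07:30–18:00: 09:15–12:15, 13:30–15:15, 17:15–18:00.
Zara ∩ Keiko: 08:15–10:00, 17:15–18:00.
Zara ∩ Keiko ∩ Hassan: 09:00–10:00, 17:15–18:00.
Zara ∩ Keiko ∩ Hassan ∩ Zheng: 09:15–10:00.
Zara ∩ Keiko ∩ Hassan ∩ Zheng ∩ Isla: 09:15–10:00.
Restricted to 08:30–17:45: 09:15–10:00.
Total common minutes: 45.

45 minutes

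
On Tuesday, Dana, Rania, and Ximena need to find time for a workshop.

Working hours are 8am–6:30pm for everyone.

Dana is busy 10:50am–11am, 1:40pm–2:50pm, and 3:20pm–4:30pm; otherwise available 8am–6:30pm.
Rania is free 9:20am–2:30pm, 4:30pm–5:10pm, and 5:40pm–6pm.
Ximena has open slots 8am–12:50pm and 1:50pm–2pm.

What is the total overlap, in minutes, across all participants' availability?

200 minutes

Dana free within 08:00–18:30: 08:00–10:50, 11:00–13:40, 14:50–15:20, 16:30–18:30.
Dana ∩ Rania: 09:20–10:50, 11:00–13:40, 16:30–17:10, 17:40–18:00.
Dana ∩ Rania ∩ Ximena: 09:20–10:50, 11:00–12:50.
Total common minutes: 90 + 110 = 200.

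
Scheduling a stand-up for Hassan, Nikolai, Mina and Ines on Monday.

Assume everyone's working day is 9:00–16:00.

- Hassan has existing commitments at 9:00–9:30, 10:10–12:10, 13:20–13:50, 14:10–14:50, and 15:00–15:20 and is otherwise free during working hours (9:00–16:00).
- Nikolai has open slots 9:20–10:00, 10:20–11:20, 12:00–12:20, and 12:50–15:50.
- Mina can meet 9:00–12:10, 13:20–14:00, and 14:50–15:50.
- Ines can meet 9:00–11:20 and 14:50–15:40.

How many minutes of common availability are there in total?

Hassan free within 09:00–16:00: 09:30–10:10, 12:10–13:20, 13:50–14:10, 14:50–15:00, 15:20–16:00.
Hassan ∩ Nikolai: 09:30–10:00, 12:10–12:20, 12:50–13:20, 13:50–14:10, 14:50–15:00, 15:20–15:50.
Hassan ∩ Nikolai ∩ Mina: 09:30–10:00, 13:50–14:00, 14:50–15:00, 15:20–15:50.
Hassan ∩ Nikolai ∩ Mina ∩ Ines: 09:30–10:00, 14:50–15:00, 15:20–15:40.
Total common minutes: 30 + 10 + 20 = 60.

60 minutes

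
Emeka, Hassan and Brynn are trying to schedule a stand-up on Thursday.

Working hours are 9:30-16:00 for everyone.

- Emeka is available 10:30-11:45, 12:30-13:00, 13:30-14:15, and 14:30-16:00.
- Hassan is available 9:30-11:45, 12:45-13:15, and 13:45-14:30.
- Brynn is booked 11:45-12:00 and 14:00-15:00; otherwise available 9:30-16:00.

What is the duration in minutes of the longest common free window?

75 minutes

Brynn free within 09:30–16:00: 09:30–11:45, 12:00–14:00, 15:00–16:00.
Emeka ∩ Hassan: 10:30–11:45, 12:45–13:00, 13:45–14:15.
Emeka ∩ Hassan ∩ Brynn: 10:30–11:45, 12:45–13:00, 13:45–14:00.
Common window lengths: 75, 15, 15 min; longest is 75.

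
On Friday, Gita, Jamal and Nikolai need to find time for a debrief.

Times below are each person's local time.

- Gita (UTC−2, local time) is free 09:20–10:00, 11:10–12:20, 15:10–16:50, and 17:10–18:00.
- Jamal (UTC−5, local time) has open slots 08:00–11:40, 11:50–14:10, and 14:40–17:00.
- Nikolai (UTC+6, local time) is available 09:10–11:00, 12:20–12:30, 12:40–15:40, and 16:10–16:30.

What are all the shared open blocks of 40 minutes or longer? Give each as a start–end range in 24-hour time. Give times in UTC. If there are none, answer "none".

Gita → UTC: 11:20–12:00, 13:10–14:20, 17:10–18:50, 19:10–20:00.
Jamal → UTC: 13:00–16:40, 16:50–19:10, 19:40–22:00.
Nikolai → UTC: 03:10–05:00, 06:20–06:30, 06:40–09:40, 10:10–10:30.
Gita ∩ Jamal: 13:10–14:20, 17:10–18:50, 19:40–20:00.
Gita ∩ Jamal ∩ Nikolai: (none).
Windows ≥ 40 min: (none).

none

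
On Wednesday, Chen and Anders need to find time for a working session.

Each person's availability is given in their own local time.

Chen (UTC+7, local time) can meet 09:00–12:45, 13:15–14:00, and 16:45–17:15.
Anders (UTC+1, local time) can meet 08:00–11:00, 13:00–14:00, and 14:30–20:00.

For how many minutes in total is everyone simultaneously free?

15 minutes

Chen → UTC: 02:00–05:45, 06:15–07:00, 09:45–10:15.
Anders → UTC: 07:00–10:00, 12:00–13:00, 13:30–19:00.
Chen ∩ Anders: 09:45–10:00.
Total common minutes: 15.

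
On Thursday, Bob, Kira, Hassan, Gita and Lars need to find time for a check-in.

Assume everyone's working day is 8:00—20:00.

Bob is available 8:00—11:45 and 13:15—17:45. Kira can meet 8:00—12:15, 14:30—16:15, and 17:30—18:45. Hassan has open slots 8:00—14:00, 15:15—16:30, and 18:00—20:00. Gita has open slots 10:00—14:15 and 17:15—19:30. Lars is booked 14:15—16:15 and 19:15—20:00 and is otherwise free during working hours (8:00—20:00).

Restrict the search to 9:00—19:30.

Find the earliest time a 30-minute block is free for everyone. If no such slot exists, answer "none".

Lars free within 08:00–20:00: 08:00–14:15, 16:15–19:15.
Bob ∩ Kira: 08:00–11:45, 14:30–16:15, 17:30–17:45.
Bob ∩ Kira ∩ Hassan: 08:00–11:45, 15:15–16:15.
Bob ∩ Kira ∩ Hassan ∩ Gita: 10:00–11:45.
Bob ∩ Kira ∩ Hassan ∩ Gita ∩ Lars: 10:00–11:45.
Restricted to 09:00–19:30: 10:00–11:45.
Windows ≥ 30 min: 10:00–11:45.
Earliest such window starts at 10:00.

10:00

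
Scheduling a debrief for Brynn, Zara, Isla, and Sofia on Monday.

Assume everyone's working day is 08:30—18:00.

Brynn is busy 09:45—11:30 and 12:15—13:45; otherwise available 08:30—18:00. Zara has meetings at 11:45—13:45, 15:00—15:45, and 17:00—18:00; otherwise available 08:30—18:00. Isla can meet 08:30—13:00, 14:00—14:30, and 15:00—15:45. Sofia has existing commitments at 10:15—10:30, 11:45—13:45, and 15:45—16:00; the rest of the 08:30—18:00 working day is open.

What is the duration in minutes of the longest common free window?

Brynn free within 08:30–18:00: 08:30–09:45, 11:30–12:15, 13:45–18:00.
Zara free within 08:30–18:00: 08:30–11:45, 13:45–15:00, 15:45–17:00.
Sofia free within 08:30–18:00: 08:30–10:15, 10:30–11:45, 13:45–15:45, 16:00–18:00.
Brynn ∩ Zara: 08:30–09:45, 11:30–11:45, 13:45–15:00, 15:45–17:00.
Brynn ∩ Zara ∩ Isla: 08:30–09:45, 11:30–11:45, 14:00–14:30.
Brynn ∩ Zara ∩ Isla ∩ Sofia: 08:30–09:45, 11:30–11:45, 14:00–14:30.
Common window lengths: 75, 15, 30 min; longest is 75.

75 minutes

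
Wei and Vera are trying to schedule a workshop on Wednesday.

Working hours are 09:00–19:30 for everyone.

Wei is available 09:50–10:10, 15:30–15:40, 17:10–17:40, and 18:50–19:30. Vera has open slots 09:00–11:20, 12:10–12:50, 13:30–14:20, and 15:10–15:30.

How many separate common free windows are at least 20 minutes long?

Wei ∩ Vera: 09:50–10:10.
Windows ≥ 20 min: 09:50–10:10.
That's 1 window.

1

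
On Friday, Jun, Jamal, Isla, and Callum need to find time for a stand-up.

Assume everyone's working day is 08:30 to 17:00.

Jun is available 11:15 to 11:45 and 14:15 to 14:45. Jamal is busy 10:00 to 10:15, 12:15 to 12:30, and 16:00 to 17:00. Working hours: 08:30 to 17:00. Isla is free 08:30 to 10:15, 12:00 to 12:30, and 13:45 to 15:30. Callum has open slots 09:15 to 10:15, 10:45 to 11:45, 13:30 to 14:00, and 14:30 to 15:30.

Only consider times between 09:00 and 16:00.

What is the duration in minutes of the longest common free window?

Jamal free within 08:30–17:00: 08:30–10:00, 10:15–12:15, 12:30–16:00.
Jun ∩ Jamal: 11:15–11:45, 14:15–14:45.
Jun ∩ Jamal ∩ Isla: 14:15–14:45.
Jun ∩ Jamal ∩ Isla ∩ Callum: 14:30–14:45.
Restricted to 09:00–16:00: 14:30–14:45.
Single common window of 15 minutes.

15 minutes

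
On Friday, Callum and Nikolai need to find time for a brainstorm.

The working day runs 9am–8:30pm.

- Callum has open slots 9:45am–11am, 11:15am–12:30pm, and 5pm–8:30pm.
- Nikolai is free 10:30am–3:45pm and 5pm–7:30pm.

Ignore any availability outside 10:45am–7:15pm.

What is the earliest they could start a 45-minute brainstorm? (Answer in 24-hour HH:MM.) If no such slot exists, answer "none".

11:15

Callum ∩ Nikolai: 10:30–11:00, 11:15–12:30, 17:00–19:30.
Restricted to 10:45–19:15: 10:45–11:00, 11:15–12:30, 17:00–19:15.
Windows ≥ 45 min: 11:15–12:30, 17:00–19:15.
Earliest such window starts at 11:15.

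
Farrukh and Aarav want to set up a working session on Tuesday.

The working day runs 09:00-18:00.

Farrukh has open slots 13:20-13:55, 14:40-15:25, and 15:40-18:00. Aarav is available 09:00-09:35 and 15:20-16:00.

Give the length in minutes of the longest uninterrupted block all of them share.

20 minutes

Farrukh ∩ Aarav: 15:20–15:25, 15:40–16:00.
Common window lengths: 5, 20 min; longest is 20.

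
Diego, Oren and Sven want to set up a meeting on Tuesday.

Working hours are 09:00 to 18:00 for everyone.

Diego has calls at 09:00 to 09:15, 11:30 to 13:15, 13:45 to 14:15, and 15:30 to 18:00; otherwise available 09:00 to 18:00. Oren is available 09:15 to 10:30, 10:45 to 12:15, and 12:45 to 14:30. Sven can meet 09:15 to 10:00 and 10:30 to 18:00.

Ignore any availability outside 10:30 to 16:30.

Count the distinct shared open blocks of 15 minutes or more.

3

Diego free within 09:00–18:00: 09:15–11:30, 13:15–13:45, 14:15–15:30.
Diego ∩ Oren: 09:15–10:30, 10:45–11:30, 13:15–13:45, 14:15–14:30.
Diego ∩ Oren ∩ Sven: 09:15–10:00, 10:45–11:30, 13:15–13:45, 14:15–14:30.
Restricted to 10:30–16:30: 10:45–11:30, 13:15–13:45, 14:15–14:30.
Windows ≥ 15 min: 10:45–11:30, 13:15–13:45, 14:15–14:30.
That's 3 windows.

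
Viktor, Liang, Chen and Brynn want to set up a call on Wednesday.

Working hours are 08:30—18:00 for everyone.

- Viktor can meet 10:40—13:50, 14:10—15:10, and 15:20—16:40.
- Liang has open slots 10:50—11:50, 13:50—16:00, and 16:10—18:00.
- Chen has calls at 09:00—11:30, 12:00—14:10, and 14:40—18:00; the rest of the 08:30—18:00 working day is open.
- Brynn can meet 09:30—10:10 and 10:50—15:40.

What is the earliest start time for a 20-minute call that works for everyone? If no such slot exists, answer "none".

Chen free within 08:30–18:00: 08:30–09:00, 11:30–12:00, 14:10–14:40.
Viktor ∩ Liang: 10:50–11:50, 14:10–15:10, 15:20–16:00, 16:10–16:40.
Viktor ∩ Liang ∩ Chen: 11:30–11:50, 14:10–14:40.
Viktor ∩ Liang ∩ Chen ∩ Brynn: 11:30–11:50, 14:10–14:40.
Windows ≥ 20 min: 11:30–11:50, 14:10–14:40.
Earliest such window starts at 11:30.

11:30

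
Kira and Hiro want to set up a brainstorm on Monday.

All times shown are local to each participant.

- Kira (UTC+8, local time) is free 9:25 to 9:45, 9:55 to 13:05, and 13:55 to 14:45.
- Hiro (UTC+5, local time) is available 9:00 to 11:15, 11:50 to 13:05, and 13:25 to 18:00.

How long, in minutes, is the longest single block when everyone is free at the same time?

Kira → UTC: 01:25–01:45, 01:55–05:05, 05:55–06:45.
Hiro → UTC: 04:00–06:15, 06:50–08:05, 08:25–13:00.
Kira ∩ Hiro: 04:00–05:05, 05:55–06:15.
Common window lengths: 65, 20 min; longest is 65.

65 minutes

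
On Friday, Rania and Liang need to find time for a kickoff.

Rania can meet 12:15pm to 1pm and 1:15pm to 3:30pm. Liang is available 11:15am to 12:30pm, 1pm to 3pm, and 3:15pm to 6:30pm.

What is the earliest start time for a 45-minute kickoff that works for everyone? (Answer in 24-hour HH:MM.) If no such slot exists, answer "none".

13:15

Rania ∩ Liang: 12:15–12:30, 13:15–15:00, 15:15–15:30.
Windows ≥ 45 min: 13:15–15:00.
Earliest such window starts at 13:15.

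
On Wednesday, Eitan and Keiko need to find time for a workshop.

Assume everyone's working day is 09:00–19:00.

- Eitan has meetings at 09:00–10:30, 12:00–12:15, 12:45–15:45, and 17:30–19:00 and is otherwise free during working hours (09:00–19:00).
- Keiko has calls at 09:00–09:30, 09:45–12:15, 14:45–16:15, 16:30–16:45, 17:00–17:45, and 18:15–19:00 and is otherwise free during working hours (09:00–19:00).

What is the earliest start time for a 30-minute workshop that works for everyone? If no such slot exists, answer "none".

12:15

Eitan free within 09:00–19:00: 10:30–12:00, 12:15–12:45, 15:45–17:30.
Keiko free within 09:00–19:00: 09:30–09:45, 12:15–14:45, 16:15–16:30, 16:45–17:00, 17:45–18:15.
Eitan ∩ Keiko: 12:15–12:45, 16:15–16:30, 16:45–17:00.
Windows ≥ 30 min: 12:15–12:45.
Earliest such window starts at 12:15.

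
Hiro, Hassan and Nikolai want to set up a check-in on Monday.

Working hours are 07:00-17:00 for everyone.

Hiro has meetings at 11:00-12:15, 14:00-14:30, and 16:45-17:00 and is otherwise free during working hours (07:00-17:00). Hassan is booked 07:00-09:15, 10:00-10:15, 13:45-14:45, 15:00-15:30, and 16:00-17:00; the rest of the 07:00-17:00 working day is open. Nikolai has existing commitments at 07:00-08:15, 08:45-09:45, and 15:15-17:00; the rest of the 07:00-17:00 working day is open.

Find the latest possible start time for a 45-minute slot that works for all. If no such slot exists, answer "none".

Hiro free within 07:00–17:00: 07:00–11:00, 12:15–14:00, 14:30–16:45.
Hassan free within 07:00–17:00: 09:15–10:00, 10:15–13:45, 14:45–15:00, 15:30–16:00.
Nikolai free within 07:00–17:00: 08:15–08:45, 09:45–15:15.
Hiro ∩ Hassan: 09:15–10:00, 10:15–11:00, 12:15–13:45, 14:45–15:00, 15:30–16:00.
Hiro ∩ Hassan ∩ Nikolai: 09:45–10:00, 10:15–11:00, 12:15–13:45, 14:45–15:00.
Windows ≥ 45 min: 10:15–11:00, 12:15–13:45.
Latest start in the last window 12:15–13:45 is 13:45 − 45 min = 13:00.

13:00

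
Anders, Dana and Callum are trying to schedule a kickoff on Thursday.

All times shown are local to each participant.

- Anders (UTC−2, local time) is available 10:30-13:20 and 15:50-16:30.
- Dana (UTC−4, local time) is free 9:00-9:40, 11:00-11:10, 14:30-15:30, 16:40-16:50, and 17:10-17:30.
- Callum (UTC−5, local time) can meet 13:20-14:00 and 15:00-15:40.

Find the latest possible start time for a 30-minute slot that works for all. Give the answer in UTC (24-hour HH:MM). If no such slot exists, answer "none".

Anders → UTC: 12:30–15:20, 17:50–18:30.
Dana → UTC: 13:00–13:40, 15:00–15:10, 18:30–19:30, 20:40–20:50, 21:10–21:30.
Callum → UTC: 18:20–19:00, 20:00–20:40.
Anders ∩ Dana: 13:00–13:40, 15:00–15:10.
Anders ∩ Dana ∩ Callum: (none).
Windows ≥ 30 min: (none).

none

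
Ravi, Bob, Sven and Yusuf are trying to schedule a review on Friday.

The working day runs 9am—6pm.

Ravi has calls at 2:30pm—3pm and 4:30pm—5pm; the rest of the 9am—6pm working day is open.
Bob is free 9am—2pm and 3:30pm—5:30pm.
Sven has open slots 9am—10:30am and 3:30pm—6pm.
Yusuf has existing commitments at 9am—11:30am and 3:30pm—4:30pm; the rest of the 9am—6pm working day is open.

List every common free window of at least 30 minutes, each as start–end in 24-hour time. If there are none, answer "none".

17:00–17:30

Ravi free within 09:00–18:00: 09:00–14:30, 15:00–16:30, 17:00–18:00.
Yusuf free within 09:00–18:00: 11:30–15:30, 16:30–18:00.
Ravi ∩ Bob: 09:00–14:00, 15:30–16:30, 17:00–17:30.
Ravi ∩ Bob ∩ Sven: 09:00–10:30, 15:30–16:30, 17:00–17:30.
Ravi ∩ Bob ∩ Sven ∩ Yusuf: 17:00–17:30.
Windows ≥ 30 min: 17:00–17:30.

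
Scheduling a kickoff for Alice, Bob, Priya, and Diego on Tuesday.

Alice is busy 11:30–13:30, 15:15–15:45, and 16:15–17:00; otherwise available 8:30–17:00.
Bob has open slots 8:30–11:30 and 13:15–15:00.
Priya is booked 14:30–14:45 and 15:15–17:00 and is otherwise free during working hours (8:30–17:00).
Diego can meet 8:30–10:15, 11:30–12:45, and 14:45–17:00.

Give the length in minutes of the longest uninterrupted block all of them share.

105 minutes

Alice free within 08:30–17:00: 08:30–11:30, 13:30–15:15, 15:45–16:15.
Priya free within 08:30–17:00: 08:30–14:30, 14:45–15:15.
Alice ∩ Bob: 08:30–11:30, 13:30–15:00.
Alice ∩ Bob ∩ Priya: 08:30–11:30, 13:30–14:30, 14:45–15:00.
Alice ∩ Bob ∩ Priya ∩ Diego: 08:30–10:15, 14:45–15:00.
Common window lengths: 105, 15 min; longest is 105.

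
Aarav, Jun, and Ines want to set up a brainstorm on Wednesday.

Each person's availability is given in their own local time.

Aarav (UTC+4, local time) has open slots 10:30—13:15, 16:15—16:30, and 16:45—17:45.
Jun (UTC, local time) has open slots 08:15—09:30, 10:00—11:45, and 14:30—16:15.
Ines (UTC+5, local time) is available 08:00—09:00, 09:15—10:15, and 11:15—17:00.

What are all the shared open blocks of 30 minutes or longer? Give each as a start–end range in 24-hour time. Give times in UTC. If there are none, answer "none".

08:15–09:15

Aarav → UTC: 06:30–09:15, 12:15–12:30, 12:45–13:45.
Jun → UTC: 08:15–09:30, 10:00–11:45, 14:30–16:15.
Ines → UTC: 03:00–04:00, 04:15–05:15, 06:15–12:00.
Aarav ∩ Jun: 08:15–09:15.
Aarav ∩ Jun ∩ Ines: 08:15–09:15.
Windows ≥ 30 min: 08:15–09:15.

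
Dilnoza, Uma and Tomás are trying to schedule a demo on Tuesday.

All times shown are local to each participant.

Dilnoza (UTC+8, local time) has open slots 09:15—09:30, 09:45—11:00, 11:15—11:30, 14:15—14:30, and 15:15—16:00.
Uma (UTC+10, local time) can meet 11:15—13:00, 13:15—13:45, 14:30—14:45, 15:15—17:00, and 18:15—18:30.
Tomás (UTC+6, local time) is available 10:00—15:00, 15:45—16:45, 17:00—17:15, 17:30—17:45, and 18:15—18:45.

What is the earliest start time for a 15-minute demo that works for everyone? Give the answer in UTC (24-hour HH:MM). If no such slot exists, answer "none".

06:15

Dilnoza → UTC: 01:15–01:30, 01:45–03:00, 03:15–03:30, 06:15–06:30, 07:15–08:00.
Uma → UTC: 01:15–03:00, 03:15–03:45, 04:30–04:45, 05:15–07:00, 08:15–08:30.
Tomás → UTC: 04:00–09:00, 09:45–10:45, 11:00–11:15, 11:30–11:45, 12:15–12:45.
Dilnoza ∩ Uma: 01:15–01:30, 01:45–03:00, 03:15–03:30, 06:15–06:30.
Dilnoza ∩ Uma ∩ Tomás: 06:15–06:30.
Windows ≥ 15 min: 06:15–06:30.
Earliest such window starts at 06:15.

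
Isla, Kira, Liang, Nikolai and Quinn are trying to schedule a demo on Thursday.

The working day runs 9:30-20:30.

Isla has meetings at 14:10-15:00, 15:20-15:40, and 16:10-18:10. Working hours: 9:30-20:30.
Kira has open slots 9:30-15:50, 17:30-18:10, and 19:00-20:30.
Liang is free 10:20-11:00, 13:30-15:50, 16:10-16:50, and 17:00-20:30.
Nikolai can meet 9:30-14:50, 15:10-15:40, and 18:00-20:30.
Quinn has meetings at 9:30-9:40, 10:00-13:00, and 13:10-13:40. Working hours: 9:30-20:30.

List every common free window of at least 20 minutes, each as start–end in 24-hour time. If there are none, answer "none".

Isla free within 09:30–20:30: 09:30–14:10, 15:00–15:20, 15:40–16:10, 18:10–20:30.
Quinn free within 09:30–20:30: 09:40–10:00, 13:00–13:10, 13:40–20:30.
Isla ∩ Kira: 09:30–14:10, 15:00–15:20, 15:40–15:50, 19:00–20:30.
Isla ∩ Kira ∩ Liang: 10:20–11:00, 13:30–14:10, 15:00–15:20, 15:40–15:50, 19:00–20:30.
Isla ∩ Kira ∩ Liang ∩ Nikolai: 10:20–11:00, 13:30–14:10, 15:10–15:20, 19:00–20:30.
Isla ∩ Kira ∩ Liang ∩ Nikolai ∩ Quinn: 13:40–14:10, 15:10–15:20, 19:00–20:30.
Windows ≥ 20 min: 13:40–14:10, 19:00–20:30.

13:40–14:10, 19:00–20:30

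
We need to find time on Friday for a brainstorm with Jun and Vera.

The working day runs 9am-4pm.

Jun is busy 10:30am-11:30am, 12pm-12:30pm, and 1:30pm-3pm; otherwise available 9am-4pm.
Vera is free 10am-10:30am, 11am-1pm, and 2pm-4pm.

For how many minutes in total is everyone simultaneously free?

Jun free within 09:00–16:00: 09:00–10:30, 11:30–12:00, 12:30–13:30, 15:00–16:00.
Jun ∩ Vera: 10:00–10:30, 11:30–12:00, 12:30–13:00, 15:00–16:00.
Total common minutes: 30 + 30 + 30 + 60 = 150.

150 minutes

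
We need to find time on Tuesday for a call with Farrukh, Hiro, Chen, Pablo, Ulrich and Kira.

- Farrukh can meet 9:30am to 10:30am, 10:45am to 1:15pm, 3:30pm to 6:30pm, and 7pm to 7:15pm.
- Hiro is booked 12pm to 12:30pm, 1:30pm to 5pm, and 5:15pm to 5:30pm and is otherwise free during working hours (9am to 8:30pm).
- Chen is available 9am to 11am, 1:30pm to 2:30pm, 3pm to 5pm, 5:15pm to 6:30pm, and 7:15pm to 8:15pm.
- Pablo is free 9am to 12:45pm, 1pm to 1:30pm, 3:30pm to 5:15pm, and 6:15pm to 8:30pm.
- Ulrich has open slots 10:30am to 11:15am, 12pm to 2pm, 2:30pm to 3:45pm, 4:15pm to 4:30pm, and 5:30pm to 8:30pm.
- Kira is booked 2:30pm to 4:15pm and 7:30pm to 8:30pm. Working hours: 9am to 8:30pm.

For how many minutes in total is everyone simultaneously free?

Hiro free within 09:00–20:30: 09:00–12:00, 12:30–13:30, 17:00–17:15, 17:30–20:30.
Kira free within 09:00–20:30: 09:00–14:30, 16:15–19:30.
Farrukh ∩ Hiro: 09:30–10:30, 10:45–12:00, 12:30–13:15, 17:00–17:15, 17:30–18:30, 19:00–19:15.
Farrukh ∩ Hiro ∩ Chen: 09:30–10:30, 10:45–11:00, 17:30–18:30.
Farrukh ∩ Hiro ∩ Chen ∩ Pablo: 09:30–10:30, 10:45–11:00, 18:15–18:30.
Farrukh ∩ Hiro ∩ Chen ∩ Pablo ∩ Ulrich: 10:45–11:00, 18:15–18:30.
Farrukh ∩ Hiro ∩ Chen ∩ Pablo ∩ Ulrich ∩ Kira: 10:45–11:00, 18:15–18:30.
Total common minutes: 15 + 15 = 30.

30 minutes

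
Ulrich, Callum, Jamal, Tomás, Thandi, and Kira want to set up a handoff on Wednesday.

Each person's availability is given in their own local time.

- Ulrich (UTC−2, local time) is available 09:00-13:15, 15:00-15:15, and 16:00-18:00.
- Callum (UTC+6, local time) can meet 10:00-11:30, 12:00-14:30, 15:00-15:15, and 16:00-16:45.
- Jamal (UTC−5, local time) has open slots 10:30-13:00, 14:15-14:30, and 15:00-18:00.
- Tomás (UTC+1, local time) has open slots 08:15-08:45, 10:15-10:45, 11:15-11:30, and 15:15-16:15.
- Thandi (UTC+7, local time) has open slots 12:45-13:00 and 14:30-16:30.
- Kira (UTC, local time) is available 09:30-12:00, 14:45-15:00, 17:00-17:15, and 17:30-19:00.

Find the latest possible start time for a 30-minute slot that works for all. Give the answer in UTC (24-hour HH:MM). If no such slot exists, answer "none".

none

Ulrich → UTC: 11:00–15:15, 17:00–17:15, 18:00–20:00.
Callum → UTC: 04:00–05:30, 06:00–08:30, 09:00–09:15, 10:00–10:45.
Jamal → UTC: 15:30–18:00, 19:15–19:30, 20:00–23:00.
Tomás → UTC: 07:15–07:45, 09:15–09:45, 10:15–10:30, 14:15–15:15.
Thandi → UTC: 05:45–06:00, 07:30–09:30.
Kira → UTC: 09:30–12:00, 14:45–15:00, 17:00–17:15, 17:30–19:00.
Ulrich ∩ Callum: (none).
Ulrich ∩ Callum ∩ Jamal: (none).
Ulrich ∩ Callum ∩ Jamal ∩ Tomás: (none).
Ulrich ∩ Callum ∩ Jamal ∩ Tomás ∩ Thandi: (none).
Ulrich ∩ Callum ∩ Jamal ∩ Tomás ∩ Thandi ∩ Kira: (none).
Windows ≥ 30 min: (none).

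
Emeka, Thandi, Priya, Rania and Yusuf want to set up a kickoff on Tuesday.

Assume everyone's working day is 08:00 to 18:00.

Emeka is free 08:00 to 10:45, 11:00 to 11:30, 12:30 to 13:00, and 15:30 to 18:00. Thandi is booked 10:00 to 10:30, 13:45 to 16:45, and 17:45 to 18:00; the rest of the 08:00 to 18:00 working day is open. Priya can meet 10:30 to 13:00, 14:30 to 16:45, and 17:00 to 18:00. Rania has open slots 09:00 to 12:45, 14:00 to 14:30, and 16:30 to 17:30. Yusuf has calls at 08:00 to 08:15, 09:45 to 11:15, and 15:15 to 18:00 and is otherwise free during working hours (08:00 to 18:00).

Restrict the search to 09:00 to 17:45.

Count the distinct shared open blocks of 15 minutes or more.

Thandi free within 08:00–18:00: 08:00–10:00, 10:30–13:45, 16:45–17:45.
Yusuf free within 08:00–18:00: 08:15–09:45, 11:15–15:15.
Emeka ∩ Thandi: 08:00–10:00, 10:30–10:45, 11:00–11:30, 12:30–13:00, 16:45–17:45.
Emeka ∩ Thandi ∩ Priya: 10:30–10:45, 11:00–11:30, 12:30–13:00, 17:00–17:45.
Emeka ∩ Thandi ∩ Priya ∩ Rania: 10:30–10:45, 11:00–11:30, 12:30–12:45, 17:00–17:30.
Emeka ∩ Thandi ∩ Priya ∩ Rania ∩ Yusuf: 11:15–11:30, 12:30–12:45.
Restricted to 09:00–17:45: 11:15–11:30, 12:30–12:45.
Windows ≥ 15 min: 11:15–11:30, 12:30–12:45.
That's 2 windows.

2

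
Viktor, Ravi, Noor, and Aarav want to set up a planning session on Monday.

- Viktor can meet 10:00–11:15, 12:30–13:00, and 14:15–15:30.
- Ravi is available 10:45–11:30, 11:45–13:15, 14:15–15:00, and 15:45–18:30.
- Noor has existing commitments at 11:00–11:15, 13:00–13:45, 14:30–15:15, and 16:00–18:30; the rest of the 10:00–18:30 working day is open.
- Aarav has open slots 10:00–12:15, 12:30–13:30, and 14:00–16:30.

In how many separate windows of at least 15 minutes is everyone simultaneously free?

3

Noor free within 10:00–18:30: 10:00–11:00, 11:15–13:00, 13:45–14:30, 15:15–16:00.
Viktor ∩ Ravi: 10:45–11:15, 12:30–13:00, 14:15–15:00.
Viktor ∩ Ravi ∩ Noor: 10:45–11:00, 12:30–13:00, 14:15–14:30.
Viktor ∩ Ravi ∩ Noor ∩ Aarav: 10:45–11:00, 12:30–13:00, 14:15–14:30.
Windows ≥ 15 min: 10:45–11:00, 12:30–13:00, 14:15–14:30.
That's 3 windows.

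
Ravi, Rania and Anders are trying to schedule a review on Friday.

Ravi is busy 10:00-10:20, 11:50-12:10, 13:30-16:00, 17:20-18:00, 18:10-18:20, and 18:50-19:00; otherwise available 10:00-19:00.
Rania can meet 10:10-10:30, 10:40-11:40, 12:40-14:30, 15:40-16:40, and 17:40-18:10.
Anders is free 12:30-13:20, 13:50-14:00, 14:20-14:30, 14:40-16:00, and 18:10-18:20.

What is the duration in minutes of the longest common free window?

Ravi free within 10:00–19:00: 10:20–11:50, 12:10–13:30, 16:00–17:20, 18:00–18:10, 18:20–18:50.
Ravi ∩ Rania: 10:20–10:30, 10:40–11:40, 12:40–13:30, 16:00–16:40, 18:00–18:10.
Ravi ∩ Rania ∩ Anders: 12:40–13:20.
Single common window of 40 minutes.

40 minutes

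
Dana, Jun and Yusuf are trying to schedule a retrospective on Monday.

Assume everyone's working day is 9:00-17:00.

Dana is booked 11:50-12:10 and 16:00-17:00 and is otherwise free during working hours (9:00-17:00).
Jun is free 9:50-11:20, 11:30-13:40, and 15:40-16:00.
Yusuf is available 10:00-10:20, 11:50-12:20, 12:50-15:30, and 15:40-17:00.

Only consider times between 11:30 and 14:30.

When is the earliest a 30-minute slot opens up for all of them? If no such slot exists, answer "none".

12:50

Dana free within 09:00–17:00: 09:00–11:50, 12:10–16:00.
Dana ∩ Jun: 09:50–11:20, 11:30–11:50, 12:10–13:40, 15:40–16:00.
Dana ∩ Jun ∩ Yusuf: 10:00–10:20, 12:10–12:20, 12:50–13:40, 15:40–16:00.
Restricted to 11:30–14:30: 12:10–12:20, 12:50–13:40.
Windows ≥ 30 min: 12:50–13:40.
Earliest such window starts at 12:50.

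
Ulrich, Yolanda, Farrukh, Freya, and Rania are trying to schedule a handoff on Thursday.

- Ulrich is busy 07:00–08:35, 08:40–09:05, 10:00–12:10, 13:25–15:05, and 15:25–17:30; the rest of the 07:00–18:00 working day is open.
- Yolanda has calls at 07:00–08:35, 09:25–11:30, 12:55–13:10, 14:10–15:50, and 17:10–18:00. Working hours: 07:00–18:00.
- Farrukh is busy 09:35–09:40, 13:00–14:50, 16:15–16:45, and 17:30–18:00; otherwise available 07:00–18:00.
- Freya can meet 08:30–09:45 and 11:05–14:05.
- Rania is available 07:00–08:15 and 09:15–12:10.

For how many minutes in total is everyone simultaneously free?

10 minutes

Ulrich free within 07:00–18:00: 08:35–08:40, 09:05–10:00, 12:10–13:25, 15:05–15:25, 17:30–18:00.
Yolanda free within 07:00–18:00: 08:35–09:25, 11:30–12:55, 13:10–14:10, 15:50–17:10.
Farrukh free within 07:00–18:00: 07:00–09:35, 09:40–13:00, 14:50–16:15, 16:45–17:30.
Ulrich ∩ Yolanda: 08:35–08:40, 09:05–09:25, 12:10–12:55, 13:10–13:25.
Ulrich ∩ Yolanda ∩ Farrukh: 08:35–08:40, 09:05–09:25, 12:10–12:55.
Ulrich ∩ Yolanda ∩ Farrukh ∩ Freya: 08:35–08:40, 09:05–09:25, 12:10–12:55.
Ulrich ∩ Yolanda ∩ Farrukh ∩ Freya ∩ Rania: 09:15–09:25.
Total common minutes: 10.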